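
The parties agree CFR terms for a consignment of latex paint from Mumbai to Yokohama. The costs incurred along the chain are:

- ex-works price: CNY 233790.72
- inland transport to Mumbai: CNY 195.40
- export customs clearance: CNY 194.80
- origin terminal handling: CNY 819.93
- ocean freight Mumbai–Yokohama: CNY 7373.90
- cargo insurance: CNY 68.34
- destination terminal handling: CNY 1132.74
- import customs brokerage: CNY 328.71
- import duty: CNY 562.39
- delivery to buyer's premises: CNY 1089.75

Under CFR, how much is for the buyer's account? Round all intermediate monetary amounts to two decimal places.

CFR: the seller pays costs through ocean freight to the destination port, but not insurance.
Seller's account: goods 233790.72 + inland to port 195.40 + export clearance 194.80 + origin terminal 819.93 + freight 7373.90 = 242374.75
Buyer's account: insurance 68.34 + destination terminal 1132.74 + brokerage 328.71 + duty 562.39 + delivery 1089.75 = 3181.93

Buyer's account: CNY 3181.93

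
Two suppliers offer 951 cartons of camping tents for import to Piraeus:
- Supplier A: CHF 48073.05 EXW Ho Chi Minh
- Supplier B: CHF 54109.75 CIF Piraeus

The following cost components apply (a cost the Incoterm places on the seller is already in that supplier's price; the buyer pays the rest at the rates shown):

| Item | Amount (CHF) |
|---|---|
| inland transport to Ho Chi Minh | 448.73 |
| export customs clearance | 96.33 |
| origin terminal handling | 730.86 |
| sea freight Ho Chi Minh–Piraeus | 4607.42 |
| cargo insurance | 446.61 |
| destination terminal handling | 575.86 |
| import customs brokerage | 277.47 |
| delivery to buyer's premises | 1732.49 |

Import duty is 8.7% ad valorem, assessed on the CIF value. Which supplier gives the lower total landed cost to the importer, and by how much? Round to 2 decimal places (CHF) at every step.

Supplier A (EXW):
CIF value = EXW price + inland to port + export clearance + origin terminal + freight + insurance = 48073.05 + 448.73 + 96.33 + 730.86 + 4607.42 + 446.61 = 54403.00
Import duty = 54403.00 × 8.7% = 4733.06
Buyer bears (A): 448.73 + 96.33 + 730.86 + 4607.42 + 446.61 + 575.86 + 277.47 + 1732.49 = 8915.77
Landed cost (A) = invoice 48073.05 + 8915.77 + duty 4733.06 = 61721.88
Supplier B (CIF):
The CIF price already equals the CIF value: 54109.75
Import duty = 54109.75 × 8.7% = 4707.55
Buyer bears (B): 575.86 + 277.47 + 1732.49 = 2585.82
Landed cost (B) = invoice 54109.75 + 2585.82 + duty 4707.55 = 61403.12
Difference = |61721.88 − 61403.12| = 318.76

Supplier B is cheaper by CHF 318.76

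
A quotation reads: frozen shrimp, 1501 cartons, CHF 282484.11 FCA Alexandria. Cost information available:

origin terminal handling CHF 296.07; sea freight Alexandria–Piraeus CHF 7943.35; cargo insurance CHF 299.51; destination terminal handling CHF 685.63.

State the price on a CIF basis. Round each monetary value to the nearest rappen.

CIF price: CHF 291023.04

Not relevant to the conversion: destination terminal — on the buyer under both terms; not part of either seller's price.
From FCA to CIF, the seller additionally bears: origin terminal, freight, insurance.
CIF price = 282484.11 + 296.07 + 7943.35 + 299.51 = 291023.04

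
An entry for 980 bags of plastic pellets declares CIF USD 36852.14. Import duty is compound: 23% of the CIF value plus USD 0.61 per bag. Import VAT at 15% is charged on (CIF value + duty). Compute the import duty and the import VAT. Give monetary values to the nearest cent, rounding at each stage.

Import duty: USD 9073.79; import VAT: USD 6888.89

Ad valorem component: 36852.14 × 23% = 8475.99
Specific component: 980 × 0.61 = 597.80
Import duty = 8475.99 + 597.80 = 9073.79
VAT base = CIF + duty = 36852.14 + 9073.79 = 45925.93
Import VAT = 45925.93 × 15% = 6888.89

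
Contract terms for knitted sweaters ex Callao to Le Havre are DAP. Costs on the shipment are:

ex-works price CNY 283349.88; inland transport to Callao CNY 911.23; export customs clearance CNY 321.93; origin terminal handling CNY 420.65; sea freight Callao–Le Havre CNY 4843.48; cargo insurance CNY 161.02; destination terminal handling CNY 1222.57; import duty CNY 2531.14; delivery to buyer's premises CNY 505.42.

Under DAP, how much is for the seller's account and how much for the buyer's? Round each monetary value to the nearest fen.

Seller: CNY 291736.18; buyer: CNY 2531.14

DAP: the seller bears all costs to the named destination except import duty and clearance.
Seller's account: goods 283349.88 + inland to port 911.23 + export clearance 321.93 + origin terminal 420.65 + freight 4843.48 + insurance 161.02 + destination terminal 1222.57 + delivery 505.42 = 291736.18
Buyer's account: duty 2531.14 = 2531.14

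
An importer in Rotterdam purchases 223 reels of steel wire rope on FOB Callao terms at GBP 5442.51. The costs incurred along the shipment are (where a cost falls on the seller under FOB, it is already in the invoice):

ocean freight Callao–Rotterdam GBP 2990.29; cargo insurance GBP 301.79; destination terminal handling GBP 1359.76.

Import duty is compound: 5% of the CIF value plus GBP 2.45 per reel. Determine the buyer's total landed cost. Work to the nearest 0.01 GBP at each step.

Total landed cost: GBP 11077.43

FOB: the seller bears costs until goods are on board at the origin port; the buyer bears freight, insurance and all costs thereafter.
CIF value = FOB price + freight + insurance = 5442.51 + 2990.29 + 301.79 = 8734.59
Ad valorem component: 8734.59 × 5% = 436.73
Specific component: 223 × 2.45 = 546.35
Import duty = 436.73 + 546.35 = 983.08
Buyer bears: freight 2990.29 + insurance 301.79 + destination terminal 1359.76 + duty 983.08 = 5634.92
Landed cost = invoice 5442.51 + 5634.92 = 11077.43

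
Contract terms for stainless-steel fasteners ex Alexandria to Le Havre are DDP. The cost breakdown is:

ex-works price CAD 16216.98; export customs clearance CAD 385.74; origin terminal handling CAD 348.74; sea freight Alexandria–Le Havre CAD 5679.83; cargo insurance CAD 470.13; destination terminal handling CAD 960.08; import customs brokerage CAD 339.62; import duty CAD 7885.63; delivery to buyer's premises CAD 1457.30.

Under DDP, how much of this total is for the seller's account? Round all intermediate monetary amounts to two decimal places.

Seller's account: CAD 33744.05

DDP: the seller bears all costs including import duty.
Seller's account: goods 16216.98 + export clearance 385.74 + origin terminal 348.74 + freight 5679.83 + insurance 470.13 + destination terminal 960.08 + brokerage 339.62 + duty 7885.63 + delivery 1457.30 = 33744.05
Buyer's account: 0.00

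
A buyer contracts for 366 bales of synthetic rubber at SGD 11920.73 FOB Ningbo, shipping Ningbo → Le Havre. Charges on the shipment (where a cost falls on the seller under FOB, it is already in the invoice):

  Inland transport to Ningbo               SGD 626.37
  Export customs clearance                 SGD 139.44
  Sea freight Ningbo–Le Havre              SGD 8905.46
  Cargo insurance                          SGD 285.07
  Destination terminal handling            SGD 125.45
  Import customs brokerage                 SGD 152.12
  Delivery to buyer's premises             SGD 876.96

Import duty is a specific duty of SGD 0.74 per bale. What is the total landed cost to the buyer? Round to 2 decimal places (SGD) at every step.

FOB: the seller bears costs until goods are on board at the origin port; the buyer bears freight, insurance and all costs thereafter.
Already in the invoice (seller's account under FOB): inland to port, export clearance — exclude.
CIF value = FOB price + freight + insurance = 11920.73 + 8905.46 + 285.07 = 21111.26
Import duty = 366 × 0.74 = 270.84
Buyer bears: freight 8905.46 + insurance 285.07 + destination terminal 125.45 + brokerage 152.12 + delivery 876.96 + duty 270.84 = 10615.90
Landed cost = invoice 11920.73 + 10615.90 = 22536.63

Total landed cost: SGD 22536.63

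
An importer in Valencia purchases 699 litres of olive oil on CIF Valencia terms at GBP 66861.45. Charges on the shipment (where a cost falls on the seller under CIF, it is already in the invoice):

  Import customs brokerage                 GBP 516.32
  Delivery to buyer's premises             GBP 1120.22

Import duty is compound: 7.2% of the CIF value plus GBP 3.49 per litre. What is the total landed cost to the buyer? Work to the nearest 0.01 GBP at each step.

Total landed cost: GBP 75751.52

CIF: the seller pays costs through ocean freight and marine insurance to the destination port.
The CIF price already equals the CIF value: 66861.45
Ad valorem component: 66861.45 × 7.2% = 4814.02
Specific component: 699 × 3.49 = 2439.51
Import duty = 4814.02 + 2439.51 = 7253.53
Buyer bears: brokerage 516.32 + delivery 1120.22 + duty 7253.53 = 8890.07
Landed cost = invoice 66861.45 + 8890.07 = 75751.52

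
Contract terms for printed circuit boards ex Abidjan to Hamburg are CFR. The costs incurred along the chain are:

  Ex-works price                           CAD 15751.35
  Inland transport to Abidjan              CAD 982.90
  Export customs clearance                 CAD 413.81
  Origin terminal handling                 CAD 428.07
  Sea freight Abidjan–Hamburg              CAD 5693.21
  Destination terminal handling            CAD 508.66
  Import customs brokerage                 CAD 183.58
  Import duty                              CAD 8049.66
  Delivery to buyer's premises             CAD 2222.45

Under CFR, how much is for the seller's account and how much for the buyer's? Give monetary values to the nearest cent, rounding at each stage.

CFR: the seller pays costs through ocean freight to the destination port, but not insurance.
Seller's account: goods 15751.35 + inland to port 982.90 + export clearance 413.81 + origin terminal 428.07 + freight 5693.21 = 23269.34
Buyer's account: destination terminal 508.66 + brokerage 183.58 + duty 8049.66 + delivery 2222.45 = 10964.35

Seller: CAD 23269.34; buyer: CAD 10964.35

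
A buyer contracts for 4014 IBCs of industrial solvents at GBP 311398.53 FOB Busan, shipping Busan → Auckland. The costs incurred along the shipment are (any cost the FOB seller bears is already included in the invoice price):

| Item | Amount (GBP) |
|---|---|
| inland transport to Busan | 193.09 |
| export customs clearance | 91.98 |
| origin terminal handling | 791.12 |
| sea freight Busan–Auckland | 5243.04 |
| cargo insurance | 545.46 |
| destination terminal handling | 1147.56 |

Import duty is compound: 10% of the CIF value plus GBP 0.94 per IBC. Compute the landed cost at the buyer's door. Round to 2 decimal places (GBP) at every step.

Total landed cost: GBP 353826.45

FOB: the seller bears costs until goods are on board at the origin port; the buyer bears freight, insurance and all costs thereafter.
Already in the invoice (seller's account under FOB): inland to port, export clearance, origin terminal — exclude.
CIF value = FOB price + freight + insurance = 311398.53 + 5243.04 + 545.46 = 317187.03
Ad valorem component: 317187.03 × 10% = 31718.70
Specific component: 4014 × 0.94 = 3773.16
Import duty = 31718.70 + 3773.16 = 35491.86
Buyer bears: freight 5243.04 + insurance 545.46 + destination terminal 1147.56 + duty 35491.86 = 42427.92
Landed cost = invoice 311398.53 + 42427.92 = 353826.45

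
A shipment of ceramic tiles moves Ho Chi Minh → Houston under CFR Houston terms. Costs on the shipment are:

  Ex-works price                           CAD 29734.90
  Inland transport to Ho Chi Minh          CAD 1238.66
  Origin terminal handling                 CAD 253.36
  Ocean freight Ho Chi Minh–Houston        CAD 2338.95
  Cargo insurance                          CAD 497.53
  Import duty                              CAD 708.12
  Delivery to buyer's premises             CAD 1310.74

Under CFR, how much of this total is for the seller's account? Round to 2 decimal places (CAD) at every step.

CFR: the seller pays costs through ocean freight to the destination port, but not insurance.
Seller's account: goods 29734.90 + inland to port 1238.66 + origin terminal 253.36 + freight 2338.95 = 33565.87
Buyer's account: insurance 497.53 + duty 708.12 + delivery 1310.74 = 2516.39

Seller's account: CAD 33565.87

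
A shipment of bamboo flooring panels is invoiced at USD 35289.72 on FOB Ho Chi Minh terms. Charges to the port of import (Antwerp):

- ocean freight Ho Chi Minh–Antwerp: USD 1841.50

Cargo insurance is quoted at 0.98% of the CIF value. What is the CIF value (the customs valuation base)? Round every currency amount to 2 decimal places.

CIF value: USD 37498.71

Let C be the CIF value. C = FOB price + freight + 0.98% × C
C − 0.98% × C = 35289.72 + 1841.50
0.9902 × C = 37131.22
C = 37131.22 / 0.9902 = 37498.71
Insurance premium = 0.98% × 37498.71 = 367.49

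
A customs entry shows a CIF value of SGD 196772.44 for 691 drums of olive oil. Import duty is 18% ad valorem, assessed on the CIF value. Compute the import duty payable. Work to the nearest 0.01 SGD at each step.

Import duty = 196772.44 × 18% = 35419.04

Import duty: SGD 35419.04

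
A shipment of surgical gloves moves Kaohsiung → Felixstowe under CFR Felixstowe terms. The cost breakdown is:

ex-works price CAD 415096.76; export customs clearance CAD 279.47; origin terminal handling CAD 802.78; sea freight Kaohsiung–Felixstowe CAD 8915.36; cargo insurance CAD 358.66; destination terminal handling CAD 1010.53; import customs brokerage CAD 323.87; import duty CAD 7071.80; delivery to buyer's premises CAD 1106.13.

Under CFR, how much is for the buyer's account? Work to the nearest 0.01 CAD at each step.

Buyer's account: CAD 9870.99

CFR: the seller pays costs through ocean freight to the destination port, but not insurance.
Seller's account: goods 415096.76 + export clearance 279.47 + origin terminal 802.78 + freight 8915.36 = 425094.37
Buyer's account: insurance 358.66 + destination terminal 1010.53 + brokerage 323.87 + duty 7071.80 + delivery 1106.13 = 9870.99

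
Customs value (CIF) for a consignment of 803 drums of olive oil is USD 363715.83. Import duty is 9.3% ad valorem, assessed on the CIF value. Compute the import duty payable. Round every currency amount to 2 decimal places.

Import duty = 363715.83 × 9.3% = 33825.57

Import duty: USD 33825.57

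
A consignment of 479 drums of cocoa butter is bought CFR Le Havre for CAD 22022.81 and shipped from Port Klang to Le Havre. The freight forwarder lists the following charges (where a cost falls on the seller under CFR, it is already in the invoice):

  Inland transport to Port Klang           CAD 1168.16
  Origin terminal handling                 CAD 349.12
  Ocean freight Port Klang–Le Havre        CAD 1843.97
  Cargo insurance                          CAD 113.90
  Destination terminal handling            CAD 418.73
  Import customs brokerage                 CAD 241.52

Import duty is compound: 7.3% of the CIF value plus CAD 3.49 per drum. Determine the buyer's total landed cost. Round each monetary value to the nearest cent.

Total landed cost: CAD 26084.65

CFR: the seller pays costs through ocean freight to the destination port, but not insurance.
Already in the invoice (seller's account under CFR): inland to port, origin terminal, freight — exclude.
CIF value = CFR price + insurance = 22022.81 + 113.90 = 22136.71
Ad valorem component: 22136.71 × 7.3% = 1615.98
Specific component: 479 × 3.49 = 1671.71
Import duty = 1615.98 + 1671.71 = 3287.69
Buyer bears: insurance 113.90 + destination terminal 418.73 + brokerage 241.52 + duty 3287.69 = 4061.84
Landed cost = invoice 22022.81 + 4061.84 = 26084.65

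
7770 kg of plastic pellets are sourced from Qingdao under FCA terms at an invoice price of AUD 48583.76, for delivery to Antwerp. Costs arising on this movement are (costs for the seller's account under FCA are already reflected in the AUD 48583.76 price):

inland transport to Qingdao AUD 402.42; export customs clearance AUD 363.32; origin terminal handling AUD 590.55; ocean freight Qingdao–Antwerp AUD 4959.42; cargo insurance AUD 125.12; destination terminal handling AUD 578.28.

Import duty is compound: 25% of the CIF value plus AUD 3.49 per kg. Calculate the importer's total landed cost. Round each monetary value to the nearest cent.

FCA: the seller delivers export-cleared goods to the carrier; the buyer bears costs from that point.
Already in the invoice (seller's account under FCA): inland to port, export clearance — exclude.
CIF value = FCA price + origin terminal + freight + insurance = 48583.76 + 590.55 + 4959.42 + 125.12 = 54258.85
Ad valorem component: 54258.85 × 25% = 13564.71
Specific component: 7770 × 3.49 = 27117.30
Import duty = 13564.71 + 27117.30 = 40682.01
Buyer bears: origin terminal 590.55 + freight 4959.42 + insurance 125.12 + destination terminal 578.28 + duty 40682.01 = 46935.38
Landed cost = invoice 48583.76 + 46935.38 = 95519.14

Total landed cost: AUD 95519.14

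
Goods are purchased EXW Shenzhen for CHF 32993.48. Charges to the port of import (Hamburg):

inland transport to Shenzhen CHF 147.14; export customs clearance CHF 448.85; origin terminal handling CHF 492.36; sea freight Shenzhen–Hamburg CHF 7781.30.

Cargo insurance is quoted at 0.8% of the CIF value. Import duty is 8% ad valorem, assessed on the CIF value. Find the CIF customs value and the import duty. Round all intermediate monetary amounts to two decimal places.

CIF value: CHF 42200.74; import duty: CHF 3376.06

Let C be the CIF value. C = EXW price + pre-shipment costs + freight + 0.8% × C
C − 0.8% × C = 32993.48 + 147.14 + 448.85 + 492.36 + 7781.30
0.992 × C = 41863.13
C = 41863.13 / 0.992 = 42200.74
Insurance premium = 0.8% × 42200.74 = 337.61
Import duty = 42200.74 × 8% = 3376.06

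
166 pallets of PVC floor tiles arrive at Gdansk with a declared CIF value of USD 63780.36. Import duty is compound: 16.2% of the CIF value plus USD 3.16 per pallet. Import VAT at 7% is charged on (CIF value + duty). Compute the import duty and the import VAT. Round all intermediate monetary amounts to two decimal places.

Ad valorem component: 63780.36 × 16.2% = 10332.42
Specific component: 166 × 3.16 = 524.56
Import duty = 10332.42 + 524.56 = 10856.98
VAT base = CIF + duty = 63780.36 + 10856.98 = 74637.34
Import VAT = 74637.34 × 7% = 5224.61

Import duty: USD 10856.98; import VAT: USD 5224.61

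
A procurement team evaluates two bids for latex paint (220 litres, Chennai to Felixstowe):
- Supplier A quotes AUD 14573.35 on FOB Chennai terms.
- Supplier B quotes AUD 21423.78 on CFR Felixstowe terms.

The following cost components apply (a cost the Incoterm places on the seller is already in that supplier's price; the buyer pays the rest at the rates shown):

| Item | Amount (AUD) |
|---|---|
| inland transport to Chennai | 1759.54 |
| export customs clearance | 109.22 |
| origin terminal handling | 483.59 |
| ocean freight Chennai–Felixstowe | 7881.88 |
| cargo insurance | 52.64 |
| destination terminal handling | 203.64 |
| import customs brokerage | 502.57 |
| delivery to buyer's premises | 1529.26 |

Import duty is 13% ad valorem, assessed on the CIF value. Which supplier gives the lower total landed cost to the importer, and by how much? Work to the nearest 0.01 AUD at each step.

Supplier A (FOB):
CIF value = FOB price + freight + insurance = 14573.35 + 7881.88 + 52.64 = 22507.87
Import duty = 22507.87 × 13% = 2926.02
Buyer bears (A): 7881.88 + 52.64 + 203.64 + 502.57 + 1529.26 = 10169.99
Landed cost (A) = invoice 14573.35 + 10169.99 + duty 2926.02 = 27669.36
Supplier B (CFR):
CIF value = CFR price + insurance = 21423.78 + 52.64 = 21476.42
Import duty = 21476.42 × 13% = 2791.93
Buyer bears (B): 52.64 + 203.64 + 502.57 + 1529.26 = 2288.11
Landed cost (B) = invoice 21423.78 + 2288.11 + duty 2791.93 = 26503.82
Difference = |27669.36 − 26503.82| = 1165.54

Supplier B is cheaper by AUD 1165.54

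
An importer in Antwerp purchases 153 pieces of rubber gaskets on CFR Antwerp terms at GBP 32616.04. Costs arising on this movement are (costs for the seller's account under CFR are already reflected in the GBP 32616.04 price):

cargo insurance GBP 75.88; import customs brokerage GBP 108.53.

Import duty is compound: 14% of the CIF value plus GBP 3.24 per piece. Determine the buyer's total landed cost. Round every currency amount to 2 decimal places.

Total landed cost: GBP 37873.04

CFR: the seller pays costs through ocean freight to the destination port, but not insurance.
CIF value = CFR price + insurance = 32616.04 + 75.88 = 32691.92
Ad valorem component: 32691.92 × 14% = 4576.87
Specific component: 153 × 3.24 = 495.72
Import duty = 4576.87 + 495.72 = 5072.59
Buyer bears: insurance 75.88 + brokerage 108.53 + duty 5072.59 = 5257.00
Landed cost = invoice 32616.04 + 5257.00 = 37873.04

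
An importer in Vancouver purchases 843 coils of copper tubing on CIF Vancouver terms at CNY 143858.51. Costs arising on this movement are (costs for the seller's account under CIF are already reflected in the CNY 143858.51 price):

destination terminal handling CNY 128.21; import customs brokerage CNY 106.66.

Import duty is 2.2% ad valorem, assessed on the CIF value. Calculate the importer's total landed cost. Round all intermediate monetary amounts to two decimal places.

Total landed cost: CNY 147258.27

CIF: the seller pays costs through ocean freight and marine insurance to the destination port.
The CIF price already equals the CIF value: 143858.51
Import duty = 143858.51 × 2.2% = 3164.89
Buyer bears: destination terminal 128.21 + brokerage 106.66 + duty 3164.89 = 3399.76
Landed cost = invoice 143858.51 + 3399.76 = 147258.27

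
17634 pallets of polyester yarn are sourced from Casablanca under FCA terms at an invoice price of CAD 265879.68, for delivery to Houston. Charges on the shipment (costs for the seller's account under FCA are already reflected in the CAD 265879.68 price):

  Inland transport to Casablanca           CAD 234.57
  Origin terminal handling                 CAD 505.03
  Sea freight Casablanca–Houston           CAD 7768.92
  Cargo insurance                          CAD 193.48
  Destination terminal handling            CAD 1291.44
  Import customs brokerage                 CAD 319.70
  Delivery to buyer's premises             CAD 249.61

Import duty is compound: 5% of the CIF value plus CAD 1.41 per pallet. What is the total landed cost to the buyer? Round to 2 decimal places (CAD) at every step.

FCA: the seller delivers export-cleared goods to the carrier; the buyer bears costs from that point.
Already in the invoice (seller's account under FCA): inland to port — exclude.
CIF value = FCA price + origin terminal + freight + insurance = 265879.68 + 505.03 + 7768.92 + 193.48 = 274347.11
Ad valorem component: 274347.11 × 5% = 13717.36
Specific component: 17634 × 1.41 = 24863.94
Import duty = 13717.36 + 24863.94 = 38581.30
Buyer bears: origin terminal 505.03 + freight 7768.92 + insurance 193.48 + destination terminal 1291.44 + brokerage 319.70 + delivery 249.61 + duty 38581.30 = 48909.48
Landed cost = invoice 265879.68 + 48909.48 = 314789.16

Total landed cost: CAD 314789.16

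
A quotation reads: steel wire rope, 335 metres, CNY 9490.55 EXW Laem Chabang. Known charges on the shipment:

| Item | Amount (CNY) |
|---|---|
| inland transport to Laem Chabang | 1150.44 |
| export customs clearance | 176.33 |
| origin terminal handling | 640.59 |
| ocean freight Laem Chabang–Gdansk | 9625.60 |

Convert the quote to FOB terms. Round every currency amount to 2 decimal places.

FOB price: CNY 11457.91

Not relevant to the conversion: freight — on the buyer under both terms; not part of either seller's price.
From EXW to FOB, the seller additionally bears: inland to port, export clearance, origin terminal.
FOB price = 9490.55 + 1150.44 + 176.33 + 640.59 = 11457.91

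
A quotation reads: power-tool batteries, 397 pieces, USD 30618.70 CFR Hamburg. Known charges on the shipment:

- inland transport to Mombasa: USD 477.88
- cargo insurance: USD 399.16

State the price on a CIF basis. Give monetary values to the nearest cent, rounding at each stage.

CIF price: USD 31017.86

Not relevant to the conversion: inland to port — on the seller under both CFR and CIF; already in the CFR price and stays in the CIF price.
From CFR to CIF, the seller additionally bears: insurance.
CIF price = 30618.70 + 399.16 = 31017.86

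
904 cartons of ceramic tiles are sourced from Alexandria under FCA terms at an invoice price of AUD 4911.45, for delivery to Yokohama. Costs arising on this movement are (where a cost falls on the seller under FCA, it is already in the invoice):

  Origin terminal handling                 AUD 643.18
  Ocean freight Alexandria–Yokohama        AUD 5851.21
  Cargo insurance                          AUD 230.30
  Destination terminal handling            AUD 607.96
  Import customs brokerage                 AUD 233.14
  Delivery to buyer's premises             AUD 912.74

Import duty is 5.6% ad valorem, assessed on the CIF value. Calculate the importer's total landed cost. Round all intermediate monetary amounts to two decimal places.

FCA: the seller delivers export-cleared goods to the carrier; the buyer bears costs from that point.
CIF value = FCA price + origin terminal + freight + insurance = 4911.45 + 643.18 + 5851.21 + 230.30 = 11636.14
Import duty = 11636.14 × 5.6% = 651.62
Buyer bears: origin terminal 643.18 + freight 5851.21 + insurance 230.30 + destination terminal 607.96 + brokerage 233.14 + delivery 912.74 + duty 651.62 = 9130.15
Landed cost = invoice 4911.45 + 9130.15 = 14041.60

Total landed cost: AUD 14041.60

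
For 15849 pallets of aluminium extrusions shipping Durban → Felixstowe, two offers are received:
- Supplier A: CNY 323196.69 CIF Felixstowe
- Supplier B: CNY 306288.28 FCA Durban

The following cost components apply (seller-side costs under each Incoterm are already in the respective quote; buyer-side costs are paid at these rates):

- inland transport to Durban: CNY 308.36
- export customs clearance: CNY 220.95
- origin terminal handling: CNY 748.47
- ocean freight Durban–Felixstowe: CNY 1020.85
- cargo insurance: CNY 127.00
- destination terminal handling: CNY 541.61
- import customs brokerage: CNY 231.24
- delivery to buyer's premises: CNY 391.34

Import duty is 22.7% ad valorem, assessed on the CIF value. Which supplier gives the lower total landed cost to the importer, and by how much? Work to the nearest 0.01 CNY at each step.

Supplier B is cheaper by CNY 18419.84

Supplier A (CIF):
The CIF price already equals the CIF value: 323196.69
Import duty = 323196.69 × 22.7% = 73365.65
Buyer bears (A): 541.61 + 231.24 + 391.34 = 1164.19
Landed cost (A) = invoice 323196.69 + 1164.19 + duty 73365.65 = 397726.53
Supplier B (FCA):
CIF value = FCA price + origin terminal + freight + insurance = 306288.28 + 748.47 + 1020.85 + 127.00 = 308184.60
Import duty = 308184.60 × 22.7% = 69957.90
Buyer bears (B): 748.47 + 1020.85 + 127.00 + 541.61 + 231.24 + 391.34 = 3060.51
Landed cost (B) = invoice 306288.28 + 3060.51 + duty 69957.90 = 379306.69
Difference = |397726.53 − 379306.69| = 18419.84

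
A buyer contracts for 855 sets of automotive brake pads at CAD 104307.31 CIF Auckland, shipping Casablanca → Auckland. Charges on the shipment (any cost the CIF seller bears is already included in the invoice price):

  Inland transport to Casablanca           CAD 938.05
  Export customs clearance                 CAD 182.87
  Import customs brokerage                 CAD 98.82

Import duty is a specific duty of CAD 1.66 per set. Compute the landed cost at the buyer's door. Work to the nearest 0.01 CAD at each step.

CIF: the seller pays costs through ocean freight and marine insurance to the destination port.
Already in the invoice (seller's account under CIF): inland to port, export clearance — exclude.
The CIF price already equals the CIF value: 104307.31
Import duty = 855 × 1.66 = 1419.30
Buyer bears: brokerage 98.82 + duty 1419.30 = 1518.12
Landed cost = invoice 104307.31 + 1518.12 = 105825.43

Total landed cost: CAD 105825.43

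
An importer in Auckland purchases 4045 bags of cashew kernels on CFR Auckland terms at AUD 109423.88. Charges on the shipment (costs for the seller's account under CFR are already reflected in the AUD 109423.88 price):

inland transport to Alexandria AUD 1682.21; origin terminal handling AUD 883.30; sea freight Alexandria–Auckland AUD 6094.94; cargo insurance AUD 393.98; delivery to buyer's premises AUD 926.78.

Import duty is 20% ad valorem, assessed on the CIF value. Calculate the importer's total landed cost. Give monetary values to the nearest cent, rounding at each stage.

CFR: the seller pays costs through ocean freight to the destination port, but not insurance.
Already in the invoice (seller's account under CFR): inland to port, origin terminal, freight — exclude.
CIF value = CFR price + insurance = 109423.88 + 393.98 = 109817.86
Import duty = 109817.86 × 20% = 21963.57
Buyer bears: insurance 393.98 + delivery 926.78 + duty 21963.57 = 23284.33
Landed cost = invoice 109423.88 + 23284.33 = 132708.21

Total landed cost: AUD 132708.21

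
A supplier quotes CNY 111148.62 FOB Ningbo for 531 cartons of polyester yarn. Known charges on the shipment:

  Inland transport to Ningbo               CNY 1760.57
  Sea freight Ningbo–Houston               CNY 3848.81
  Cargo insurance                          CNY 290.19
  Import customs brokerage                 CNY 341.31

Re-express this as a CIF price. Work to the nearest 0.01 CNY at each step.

CIF price: CNY 115287.62

Not relevant to the conversion: inland to port — on the seller under both FOB and CIF; already in the FOB price and stays in the CIF price. brokerage — on the buyer under both terms; not part of either seller's price.
From FOB to CIF, the seller additionally bears: freight, insurance.
CIF price = 111148.62 + 3848.81 + 290.19 = 115287.62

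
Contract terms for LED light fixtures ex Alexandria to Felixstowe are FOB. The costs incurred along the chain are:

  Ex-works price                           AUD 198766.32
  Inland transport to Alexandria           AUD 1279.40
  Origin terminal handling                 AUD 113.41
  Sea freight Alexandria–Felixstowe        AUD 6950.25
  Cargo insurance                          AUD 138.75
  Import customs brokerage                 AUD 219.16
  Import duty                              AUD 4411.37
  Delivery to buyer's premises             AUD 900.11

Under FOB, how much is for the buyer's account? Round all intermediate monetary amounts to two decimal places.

FOB: the seller bears costs until goods are on board at the origin port; the buyer bears freight, insurance and all costs thereafter.
Seller's account: goods 198766.32 + inland to port 1279.40 + origin terminal 113.41 = 200159.13
Buyer's account: freight 6950.25 + insurance 138.75 + brokerage 219.16 + duty 4411.37 + delivery 900.11 = 12619.64

Buyer's account: AUD 12619.64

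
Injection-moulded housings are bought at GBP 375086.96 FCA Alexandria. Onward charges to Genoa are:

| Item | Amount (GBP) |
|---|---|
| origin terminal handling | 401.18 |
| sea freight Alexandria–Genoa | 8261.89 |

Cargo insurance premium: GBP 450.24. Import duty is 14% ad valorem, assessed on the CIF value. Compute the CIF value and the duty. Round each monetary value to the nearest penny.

CIF value: GBP 384200.27; import duty: GBP 53788.04

CIF = FCA price + pre-shipment costs + freight + insurance
CIF = 375086.96 + 401.18 + 8261.89 + 450.24 = 384200.27
Import duty = 384200.27 × 14% = 53788.04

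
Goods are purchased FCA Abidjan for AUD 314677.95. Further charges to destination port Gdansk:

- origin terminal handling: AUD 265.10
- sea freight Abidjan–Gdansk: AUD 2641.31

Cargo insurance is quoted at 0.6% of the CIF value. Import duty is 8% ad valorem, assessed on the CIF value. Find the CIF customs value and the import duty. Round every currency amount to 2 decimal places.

CIF value: AUD 319501.37; import duty: AUD 25560.11

Let C be the CIF value. C = FCA price + pre-shipment costs + freight + 0.6% × C
C − 0.6% × C = 314677.95 + 265.10 + 2641.31
0.994 × C = 317584.36
C = 317584.36 / 0.994 = 319501.37
Insurance premium = 0.6% × 319501.37 = 1917.01
Import duty = 319501.37 × 8% = 25560.11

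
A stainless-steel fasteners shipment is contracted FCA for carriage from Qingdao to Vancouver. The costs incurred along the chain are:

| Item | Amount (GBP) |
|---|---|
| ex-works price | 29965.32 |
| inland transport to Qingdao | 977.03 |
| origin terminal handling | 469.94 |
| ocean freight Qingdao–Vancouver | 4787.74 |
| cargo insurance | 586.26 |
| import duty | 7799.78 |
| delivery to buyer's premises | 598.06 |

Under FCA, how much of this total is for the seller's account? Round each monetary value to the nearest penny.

Seller's account: GBP 30942.35

FCA: the seller delivers export-cleared goods to the carrier; the buyer bears costs from that point.
Seller's account: goods 29965.32 + inland to port 977.03 = 30942.35
Buyer's account: origin terminal 469.94 + freight 4787.74 + insurance 586.26 + duty 7799.78 + delivery 598.06 = 14241.78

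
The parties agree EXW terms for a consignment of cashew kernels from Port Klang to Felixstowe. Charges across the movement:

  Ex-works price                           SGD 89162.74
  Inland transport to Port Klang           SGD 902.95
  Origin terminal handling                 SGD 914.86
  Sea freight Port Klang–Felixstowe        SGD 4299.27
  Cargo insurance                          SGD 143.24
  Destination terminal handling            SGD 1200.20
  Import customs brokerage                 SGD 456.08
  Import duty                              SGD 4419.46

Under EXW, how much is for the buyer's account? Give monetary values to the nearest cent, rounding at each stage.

EXW: the seller makes goods available at their premises; the buyer bears all onward costs.
Seller's account: goods 89162.74 = 89162.74
Buyer's account: inland to port 902.95 + origin terminal 914.86 + freight 4299.27 + insurance 143.24 + destination terminal 1200.20 + brokerage 456.08 + duty 4419.46 = 12336.06

Buyer's account: SGD 12336.06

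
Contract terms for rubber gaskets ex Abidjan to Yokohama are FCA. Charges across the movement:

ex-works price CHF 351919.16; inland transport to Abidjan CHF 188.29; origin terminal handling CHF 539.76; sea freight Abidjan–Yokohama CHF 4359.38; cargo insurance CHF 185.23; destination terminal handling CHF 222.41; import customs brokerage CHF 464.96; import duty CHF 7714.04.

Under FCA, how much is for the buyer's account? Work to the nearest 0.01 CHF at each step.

Buyer's account: CHF 13485.78

FCA: the seller delivers export-cleared goods to the carrier; the buyer bears costs from that point.
Seller's account: goods 351919.16 + inland to port 188.29 = 352107.45
Buyer's account: origin terminal 539.76 + freight 4359.38 + insurance 185.23 + destination terminal 222.41 + brokerage 464.96 + duty 7714.04 = 13485.78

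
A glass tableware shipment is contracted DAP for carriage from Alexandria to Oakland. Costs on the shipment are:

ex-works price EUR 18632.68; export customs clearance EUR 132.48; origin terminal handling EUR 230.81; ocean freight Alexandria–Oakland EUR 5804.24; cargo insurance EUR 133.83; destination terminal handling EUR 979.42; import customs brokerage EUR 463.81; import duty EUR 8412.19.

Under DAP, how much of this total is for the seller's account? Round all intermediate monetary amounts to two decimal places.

DAP: the seller bears all costs to the named destination except import duty and clearance.
Seller's account: goods 18632.68 + export clearance 132.48 + origin terminal 230.81 + freight 5804.24 + insurance 133.83 + destination terminal 979.42 = 25913.46
Buyer's account: brokerage 463.81 + duty 8412.19 = 8876.00

Seller's account: EUR 25913.46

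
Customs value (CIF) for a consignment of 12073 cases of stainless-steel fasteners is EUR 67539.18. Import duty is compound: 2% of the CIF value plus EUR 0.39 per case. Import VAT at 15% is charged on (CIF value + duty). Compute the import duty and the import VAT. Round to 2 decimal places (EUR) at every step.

Import duty: EUR 6059.25; import VAT: EUR 11039.76

Ad valorem component: 67539.18 × 2% = 1350.78
Specific component: 12073 × 0.39 = 4708.47
Import duty = 1350.78 + 4708.47 = 6059.25
VAT base = CIF + duty = 67539.18 + 6059.25 = 73598.43
Import VAT = 73598.43 × 15% = 11039.76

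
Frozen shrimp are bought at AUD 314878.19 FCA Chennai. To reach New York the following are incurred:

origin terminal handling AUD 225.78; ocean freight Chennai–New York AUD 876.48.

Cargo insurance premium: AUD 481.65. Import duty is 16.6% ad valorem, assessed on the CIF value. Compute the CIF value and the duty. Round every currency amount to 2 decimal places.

CIF = FCA price + pre-shipment costs + freight + insurance
CIF = 314878.19 + 225.78 + 876.48 + 481.65 = 316462.10
Import duty = 316462.10 × 16.6% = 52532.71

CIF value: AUD 316462.10; import duty: AUD 52532.71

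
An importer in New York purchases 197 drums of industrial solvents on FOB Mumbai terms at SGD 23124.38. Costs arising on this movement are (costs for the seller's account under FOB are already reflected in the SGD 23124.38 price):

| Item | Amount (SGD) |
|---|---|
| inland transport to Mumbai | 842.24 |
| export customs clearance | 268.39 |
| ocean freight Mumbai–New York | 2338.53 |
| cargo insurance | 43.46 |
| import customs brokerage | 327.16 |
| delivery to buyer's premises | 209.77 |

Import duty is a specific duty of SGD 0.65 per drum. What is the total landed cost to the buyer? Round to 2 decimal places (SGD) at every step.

Total landed cost: SGD 26171.35

FOB: the seller bears costs until goods are on board at the origin port; the buyer bears freight, insurance and all costs thereafter.
Already in the invoice (seller's account under FOB): inland to port, export clearance — exclude.
CIF value = FOB price + freight + insurance = 23124.38 + 2338.53 + 43.46 = 25506.37
Import duty = 197 × 0.65 = 128.05
Buyer bears: freight 2338.53 + insurance 43.46 + brokerage 327.16 + delivery 209.77 + duty 128.05 = 3046.97
Landed cost = invoice 23124.38 + 3046.97 = 26171.35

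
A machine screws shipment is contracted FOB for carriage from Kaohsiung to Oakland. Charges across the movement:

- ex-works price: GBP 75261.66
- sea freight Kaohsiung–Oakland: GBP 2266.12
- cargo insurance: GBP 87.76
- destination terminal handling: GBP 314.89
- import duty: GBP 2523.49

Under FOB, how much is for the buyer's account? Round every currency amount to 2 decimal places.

Buyer's account: GBP 5192.26

FOB: the seller bears costs until goods are on board at the origin port; the buyer bears freight, insurance and all costs thereafter.
Seller's account: goods 75261.66 = 75261.66
Buyer's account: freight 2266.12 + insurance 87.76 + destination terminal 314.89 + duty 2523.49 = 5192.26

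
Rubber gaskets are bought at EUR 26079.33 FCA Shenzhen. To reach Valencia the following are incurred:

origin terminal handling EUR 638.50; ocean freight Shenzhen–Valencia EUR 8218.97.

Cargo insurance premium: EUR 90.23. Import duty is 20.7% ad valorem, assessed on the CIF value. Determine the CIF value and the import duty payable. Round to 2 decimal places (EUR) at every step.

CIF = FCA price + pre-shipment costs + freight + insurance
CIF = 26079.33 + 638.50 + 8218.97 + 90.23 = 35027.03
Import duty = 35027.03 × 20.7% = 7250.60

CIF value: EUR 35027.03; import duty: EUR 7250.60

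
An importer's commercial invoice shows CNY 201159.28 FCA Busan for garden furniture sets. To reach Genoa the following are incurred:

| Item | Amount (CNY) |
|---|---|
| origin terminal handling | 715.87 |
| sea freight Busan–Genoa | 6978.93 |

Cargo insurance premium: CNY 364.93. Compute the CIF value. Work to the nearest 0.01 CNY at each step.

CIF value: CNY 209219.01

CIF = FCA price + pre-shipment costs + freight + insurance
CIF = 201159.28 + 715.87 + 6978.93 + 364.93 = 209219.01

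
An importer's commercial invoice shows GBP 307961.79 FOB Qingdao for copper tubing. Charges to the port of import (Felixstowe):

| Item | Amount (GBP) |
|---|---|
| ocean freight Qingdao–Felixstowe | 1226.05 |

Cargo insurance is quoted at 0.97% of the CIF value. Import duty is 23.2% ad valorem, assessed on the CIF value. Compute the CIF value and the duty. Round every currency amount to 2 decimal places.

CIF value: GBP 312216.34; import duty: GBP 72434.19

Let C be the CIF value. C = FOB price + freight + 0.97% × C
C − 0.97% × C = 307961.79 + 1226.05
0.9903 × C = 309187.84
C = 309187.84 / 0.9903 = 312216.34
Insurance premium = 0.97% × 312216.34 = 3028.50
Import duty = 312216.34 × 23.2% = 72434.19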